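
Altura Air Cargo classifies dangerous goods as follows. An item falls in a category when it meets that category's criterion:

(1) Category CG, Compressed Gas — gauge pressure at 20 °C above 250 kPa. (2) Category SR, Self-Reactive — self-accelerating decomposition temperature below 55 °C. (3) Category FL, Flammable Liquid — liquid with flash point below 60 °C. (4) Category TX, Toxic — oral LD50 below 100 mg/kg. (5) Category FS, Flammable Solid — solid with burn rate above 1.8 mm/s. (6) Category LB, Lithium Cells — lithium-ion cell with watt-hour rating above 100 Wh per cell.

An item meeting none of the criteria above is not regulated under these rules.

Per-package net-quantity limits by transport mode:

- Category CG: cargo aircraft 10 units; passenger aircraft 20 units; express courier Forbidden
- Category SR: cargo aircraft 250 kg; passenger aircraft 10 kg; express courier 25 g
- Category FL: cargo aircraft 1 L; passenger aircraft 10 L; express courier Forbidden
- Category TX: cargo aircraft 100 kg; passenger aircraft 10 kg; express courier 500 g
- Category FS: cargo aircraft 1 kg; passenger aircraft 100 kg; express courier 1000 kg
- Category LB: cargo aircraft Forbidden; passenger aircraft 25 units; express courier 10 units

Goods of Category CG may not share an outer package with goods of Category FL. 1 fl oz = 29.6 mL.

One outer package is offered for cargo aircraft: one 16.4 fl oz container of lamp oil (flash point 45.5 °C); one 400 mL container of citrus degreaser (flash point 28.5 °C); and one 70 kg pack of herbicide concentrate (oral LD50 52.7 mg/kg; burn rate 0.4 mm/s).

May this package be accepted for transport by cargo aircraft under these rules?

Yes

The lamp oil has flash point 45.5 °C, which is < 60 °C, so it is Category FL (Flammable Liquid).
The citrus degreaser has flash point 28.5 °C, which is < 60 °C, so it is Category FL (Flammable Liquid).
The herbicide concentrate has oral LD50 52.7 mg/kg, which is < 100 mg/kg, so it is Category TX (Toxic).
Total Category FL: (one 16.4 fl oz container = 485.44 mL) + 400 mL = 885.44 mL.
885.44 mL is within the cargo aircraft limit of 1 L for Category FL.
Category TX quantity: 70 kg.
70 kg ≤ 100 kg (cargo aircraft limit, Category TX) — within limit.
The segregation rule (Category CG with Category FL) does not apply to Category FL with Category TX.
Every hazard category is within its cargo aircraft limit and no segregation rule is violated.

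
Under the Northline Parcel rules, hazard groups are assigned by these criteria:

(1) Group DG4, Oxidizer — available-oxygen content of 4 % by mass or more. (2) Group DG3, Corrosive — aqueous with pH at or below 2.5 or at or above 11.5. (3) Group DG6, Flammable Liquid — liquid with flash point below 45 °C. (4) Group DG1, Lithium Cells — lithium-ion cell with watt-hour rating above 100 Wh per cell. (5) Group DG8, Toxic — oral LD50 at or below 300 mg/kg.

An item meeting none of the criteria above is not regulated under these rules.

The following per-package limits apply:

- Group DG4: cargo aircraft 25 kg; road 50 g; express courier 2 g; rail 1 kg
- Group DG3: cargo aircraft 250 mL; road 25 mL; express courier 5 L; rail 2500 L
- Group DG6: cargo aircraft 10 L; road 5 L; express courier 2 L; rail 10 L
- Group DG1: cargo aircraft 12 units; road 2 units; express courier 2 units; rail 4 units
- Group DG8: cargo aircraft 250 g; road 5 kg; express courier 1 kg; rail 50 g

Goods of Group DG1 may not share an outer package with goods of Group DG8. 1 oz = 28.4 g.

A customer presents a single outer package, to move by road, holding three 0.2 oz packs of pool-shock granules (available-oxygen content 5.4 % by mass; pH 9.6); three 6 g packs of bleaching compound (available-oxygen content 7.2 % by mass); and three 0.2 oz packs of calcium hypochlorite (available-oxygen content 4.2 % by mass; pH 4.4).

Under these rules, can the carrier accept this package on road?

With available-oxygen content 5.4 % by mass (≥ 4 % by mass), the pool-shock granules fall in Group DG4.
With available-oxygen content 7.2 % by mass (≥ 4 % by mass), the bleaching compound falls in Group DG4.
The calcium hypochlorite has available-oxygen content 4.2 % by mass, which is ≥ 4 % by mass, so it is Group DG4 (Oxidizer).
Group DG4 net quantity: (three 0.2 oz packs = 17.04 g) + (three 6 g packs = 18 g) + (three 0.2 oz packs = 17.04 g) = 52.08 g.
52.08 g exceeds the road limit of 50 g for Group DG4.

No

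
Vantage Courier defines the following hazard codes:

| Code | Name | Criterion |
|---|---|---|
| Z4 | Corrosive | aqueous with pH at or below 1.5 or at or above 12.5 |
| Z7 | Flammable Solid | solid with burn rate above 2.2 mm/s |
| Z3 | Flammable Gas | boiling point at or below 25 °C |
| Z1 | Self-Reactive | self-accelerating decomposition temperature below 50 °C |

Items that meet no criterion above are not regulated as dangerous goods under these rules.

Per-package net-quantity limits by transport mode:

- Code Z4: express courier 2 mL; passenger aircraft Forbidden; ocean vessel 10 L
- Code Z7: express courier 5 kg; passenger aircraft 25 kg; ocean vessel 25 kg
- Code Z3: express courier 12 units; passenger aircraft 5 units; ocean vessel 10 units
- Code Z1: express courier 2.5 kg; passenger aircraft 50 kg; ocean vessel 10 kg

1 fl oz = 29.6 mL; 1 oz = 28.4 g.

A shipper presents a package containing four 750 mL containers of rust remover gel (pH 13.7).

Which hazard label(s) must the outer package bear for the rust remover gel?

pH 13.7 meets the Code Z4 criterion (Corrosive), so the rust remover gel is Code Z4.
Only the Code Z4 label is required.

Code Z4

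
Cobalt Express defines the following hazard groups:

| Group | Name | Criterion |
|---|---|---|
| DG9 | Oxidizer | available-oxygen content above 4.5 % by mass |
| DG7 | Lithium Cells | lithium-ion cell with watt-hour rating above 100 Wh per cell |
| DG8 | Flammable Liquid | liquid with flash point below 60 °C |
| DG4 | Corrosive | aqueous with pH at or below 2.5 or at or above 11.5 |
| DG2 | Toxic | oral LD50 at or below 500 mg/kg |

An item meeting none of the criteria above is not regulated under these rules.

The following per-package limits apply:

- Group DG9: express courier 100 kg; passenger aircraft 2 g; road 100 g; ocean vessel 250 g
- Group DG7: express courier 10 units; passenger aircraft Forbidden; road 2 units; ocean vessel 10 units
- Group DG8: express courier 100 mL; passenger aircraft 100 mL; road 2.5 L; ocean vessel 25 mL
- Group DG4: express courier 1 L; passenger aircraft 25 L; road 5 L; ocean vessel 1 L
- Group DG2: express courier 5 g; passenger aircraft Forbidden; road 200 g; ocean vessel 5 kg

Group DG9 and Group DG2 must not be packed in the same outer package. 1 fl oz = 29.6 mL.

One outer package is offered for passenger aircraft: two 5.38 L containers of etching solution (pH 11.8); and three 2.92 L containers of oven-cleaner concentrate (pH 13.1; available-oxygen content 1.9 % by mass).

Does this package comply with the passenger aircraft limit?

pH 11.8 meets the Group DG4 criterion (Corrosive), so the etching solution is Group DG4.
pH 13.1 meets the Group DG4 criterion (Corrosive), so the oven-cleaner concentrate is Group DG4.
Group DG4 net quantity: (two 5.38 L containers = 10.76 L) + (three 2.92 L containers = 8.76 L) = 19.52 L.
19.52 L ≤ 25 L (passenger aircraft limit, Group DG4) — within limit.

Yes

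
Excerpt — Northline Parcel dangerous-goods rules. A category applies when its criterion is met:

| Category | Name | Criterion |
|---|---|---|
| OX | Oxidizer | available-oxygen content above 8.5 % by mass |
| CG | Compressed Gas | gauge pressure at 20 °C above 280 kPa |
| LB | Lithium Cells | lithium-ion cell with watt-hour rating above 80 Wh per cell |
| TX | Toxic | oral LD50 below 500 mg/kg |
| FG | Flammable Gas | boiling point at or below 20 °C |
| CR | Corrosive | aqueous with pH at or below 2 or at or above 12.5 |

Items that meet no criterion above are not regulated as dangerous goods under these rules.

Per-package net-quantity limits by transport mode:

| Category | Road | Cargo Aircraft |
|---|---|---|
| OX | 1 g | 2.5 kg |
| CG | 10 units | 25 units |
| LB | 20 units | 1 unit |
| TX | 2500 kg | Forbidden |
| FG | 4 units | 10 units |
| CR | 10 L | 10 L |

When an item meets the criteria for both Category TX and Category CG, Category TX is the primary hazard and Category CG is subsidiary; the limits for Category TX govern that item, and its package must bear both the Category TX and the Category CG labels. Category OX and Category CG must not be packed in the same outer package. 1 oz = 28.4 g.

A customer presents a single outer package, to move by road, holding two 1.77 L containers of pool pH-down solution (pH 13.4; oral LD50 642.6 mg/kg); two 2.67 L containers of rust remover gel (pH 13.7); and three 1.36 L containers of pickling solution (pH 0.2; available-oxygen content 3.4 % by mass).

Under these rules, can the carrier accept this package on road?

No

With pH 13.4 (≥ 12.5), the pool pH-down solution falls in Category CR.
The rust remover gel has pH 13.7, which is ≥ 12.5, so it is Category CR (Corrosive).
Pickling solution: pH 0.2 ≤ 2 → Category CR (Corrosive).
Category CR net quantity: (two 1.77 L containers = 3.54 L) + (two 2.67 L containers = 5.34 L) + (three 1.36 L containers = 4.08 L) = 12.96 L.
That exceeds the Category CR road limit of 10 L.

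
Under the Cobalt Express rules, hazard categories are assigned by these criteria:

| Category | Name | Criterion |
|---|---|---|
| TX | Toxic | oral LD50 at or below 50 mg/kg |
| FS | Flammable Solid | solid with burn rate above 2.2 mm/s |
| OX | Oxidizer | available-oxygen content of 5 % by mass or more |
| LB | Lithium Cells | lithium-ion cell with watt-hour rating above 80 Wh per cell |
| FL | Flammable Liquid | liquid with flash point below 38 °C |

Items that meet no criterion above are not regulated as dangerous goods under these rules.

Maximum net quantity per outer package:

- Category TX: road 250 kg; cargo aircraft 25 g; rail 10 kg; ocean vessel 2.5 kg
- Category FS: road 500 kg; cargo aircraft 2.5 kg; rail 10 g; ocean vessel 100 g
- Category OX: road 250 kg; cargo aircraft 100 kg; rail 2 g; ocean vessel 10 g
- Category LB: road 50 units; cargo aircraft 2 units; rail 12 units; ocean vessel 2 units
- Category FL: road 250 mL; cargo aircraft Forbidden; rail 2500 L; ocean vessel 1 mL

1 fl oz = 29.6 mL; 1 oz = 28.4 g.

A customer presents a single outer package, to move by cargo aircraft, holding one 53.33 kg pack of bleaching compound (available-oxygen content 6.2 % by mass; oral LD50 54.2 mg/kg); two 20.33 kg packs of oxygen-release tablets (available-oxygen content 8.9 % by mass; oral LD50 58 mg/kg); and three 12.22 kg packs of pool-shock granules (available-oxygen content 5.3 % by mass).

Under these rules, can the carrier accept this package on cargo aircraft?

Available-oxygen content 6.2 % by mass meets the Category OX criterion (Oxidizer), so the bleaching compound is Category OX.
Oxygen-release tablets: available-oxygen content 8.9 % by mass ≥ 5 % by mass → Category OX (Oxidizer).
Available-oxygen content 5.3 % by mass meets the Category OX criterion (Oxidizer), so the pool-shock granules are Category OX.
Category OX net quantity: 53.33 kg + (two 20.33 kg packs = 40.66 kg) + (three 12.22 kg packs = 36.66 kg) = 130.65 kg.
130.65 kg exceeds the cargo aircraft limit of 100 kg for Category OX.

No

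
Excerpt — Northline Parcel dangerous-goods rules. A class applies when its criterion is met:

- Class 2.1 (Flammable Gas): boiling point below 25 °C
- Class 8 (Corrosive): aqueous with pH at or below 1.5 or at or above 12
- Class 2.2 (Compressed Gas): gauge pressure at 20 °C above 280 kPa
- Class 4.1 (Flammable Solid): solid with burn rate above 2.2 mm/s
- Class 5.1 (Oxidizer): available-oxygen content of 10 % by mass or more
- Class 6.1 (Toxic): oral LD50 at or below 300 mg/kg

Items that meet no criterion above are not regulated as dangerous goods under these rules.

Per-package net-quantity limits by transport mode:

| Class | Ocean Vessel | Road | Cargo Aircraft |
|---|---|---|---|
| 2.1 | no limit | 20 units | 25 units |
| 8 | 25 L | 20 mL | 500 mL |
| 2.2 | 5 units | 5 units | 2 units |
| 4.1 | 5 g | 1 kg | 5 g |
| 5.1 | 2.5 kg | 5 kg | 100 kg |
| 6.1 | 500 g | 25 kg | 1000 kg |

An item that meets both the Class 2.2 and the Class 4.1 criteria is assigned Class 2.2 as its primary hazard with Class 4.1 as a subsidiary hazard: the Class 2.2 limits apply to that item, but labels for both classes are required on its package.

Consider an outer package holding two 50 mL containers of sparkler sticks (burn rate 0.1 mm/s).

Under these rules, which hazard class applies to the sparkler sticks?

Not regulated

burn rate 0.1 mm/s is not above 2.2 mm/s, so Class 4.1 does not apply.
No criterion is met, so the item is not regulated.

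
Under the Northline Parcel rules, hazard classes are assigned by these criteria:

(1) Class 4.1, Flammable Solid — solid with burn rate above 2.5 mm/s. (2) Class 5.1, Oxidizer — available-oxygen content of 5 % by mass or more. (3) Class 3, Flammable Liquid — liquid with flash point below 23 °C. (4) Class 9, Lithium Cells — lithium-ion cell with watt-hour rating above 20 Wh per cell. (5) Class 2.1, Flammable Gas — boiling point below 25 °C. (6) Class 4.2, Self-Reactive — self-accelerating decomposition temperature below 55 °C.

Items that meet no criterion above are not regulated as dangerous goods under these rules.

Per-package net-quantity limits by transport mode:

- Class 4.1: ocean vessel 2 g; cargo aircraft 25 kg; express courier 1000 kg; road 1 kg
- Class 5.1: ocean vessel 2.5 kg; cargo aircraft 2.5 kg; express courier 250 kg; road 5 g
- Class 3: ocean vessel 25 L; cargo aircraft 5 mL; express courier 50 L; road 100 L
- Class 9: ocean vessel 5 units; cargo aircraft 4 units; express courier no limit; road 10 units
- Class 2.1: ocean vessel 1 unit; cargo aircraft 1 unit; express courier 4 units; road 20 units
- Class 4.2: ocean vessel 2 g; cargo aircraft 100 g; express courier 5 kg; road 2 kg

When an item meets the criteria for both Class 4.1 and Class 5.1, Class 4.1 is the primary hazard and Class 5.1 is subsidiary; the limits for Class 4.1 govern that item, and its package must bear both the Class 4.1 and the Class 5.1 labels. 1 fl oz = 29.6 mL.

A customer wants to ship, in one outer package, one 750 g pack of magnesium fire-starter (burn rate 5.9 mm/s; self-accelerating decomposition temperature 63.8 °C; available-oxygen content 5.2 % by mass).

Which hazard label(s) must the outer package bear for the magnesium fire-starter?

Class 4.1 and 5.1

With burn rate 5.9 mm/s (> 2.5 mm/s), the magnesium fire-starter falls in Class 4.1.
Available-oxygen content 5.2 % by mass meets the Class 5.1 criterion (Oxidizer), so the magnesium fire-starter is Class 5.1.
By the precedence rule Class 4.1 is primary and Class 5.1 is subsidiary, and that rule requires both labels on the package.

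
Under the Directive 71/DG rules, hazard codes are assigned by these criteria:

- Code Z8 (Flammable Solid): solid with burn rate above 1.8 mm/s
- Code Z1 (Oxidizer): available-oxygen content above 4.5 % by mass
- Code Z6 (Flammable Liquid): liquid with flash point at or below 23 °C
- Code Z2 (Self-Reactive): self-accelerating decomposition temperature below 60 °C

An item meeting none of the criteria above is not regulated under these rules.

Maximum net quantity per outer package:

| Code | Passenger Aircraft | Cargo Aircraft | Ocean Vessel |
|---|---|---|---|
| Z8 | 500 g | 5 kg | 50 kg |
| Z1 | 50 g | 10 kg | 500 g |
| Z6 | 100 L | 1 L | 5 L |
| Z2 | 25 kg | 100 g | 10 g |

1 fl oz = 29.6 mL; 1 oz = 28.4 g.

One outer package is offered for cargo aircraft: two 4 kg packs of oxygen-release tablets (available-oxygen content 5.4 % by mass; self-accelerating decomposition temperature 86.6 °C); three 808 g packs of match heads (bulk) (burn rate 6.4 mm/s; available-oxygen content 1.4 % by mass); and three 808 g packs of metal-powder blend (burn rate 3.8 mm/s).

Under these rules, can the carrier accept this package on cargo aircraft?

Yes

With available-oxygen content 5.4 % by mass (> 4.5 % by mass), the oxygen-release tablets fall in Code Z1.
Burn rate 6.4 mm/s meets the Code Z8 criterion (Flammable Solid), so the match heads (bulk) are Code Z8.
Metal-powder blend: burn rate 3.8 mm/s > 1.8 mm/s → Code Z8 (Flammable Solid).
Code Z8 net quantity: (three 808 g packs = 2.424 kg) + (three 808 g packs = 2.424 kg) = 4.848 kg.
4.848 kg ≤ 5 kg (cargo aircraft limit, Code Z8) — within limit.
Code Z1 quantity: two 4 kg packs = 8 kg.
8 kg ≤ 10 kg (cargo aircraft limit, Code Z1) — within limit.
Every hazard code is within its cargo aircraft limit and no segregation rule is violated.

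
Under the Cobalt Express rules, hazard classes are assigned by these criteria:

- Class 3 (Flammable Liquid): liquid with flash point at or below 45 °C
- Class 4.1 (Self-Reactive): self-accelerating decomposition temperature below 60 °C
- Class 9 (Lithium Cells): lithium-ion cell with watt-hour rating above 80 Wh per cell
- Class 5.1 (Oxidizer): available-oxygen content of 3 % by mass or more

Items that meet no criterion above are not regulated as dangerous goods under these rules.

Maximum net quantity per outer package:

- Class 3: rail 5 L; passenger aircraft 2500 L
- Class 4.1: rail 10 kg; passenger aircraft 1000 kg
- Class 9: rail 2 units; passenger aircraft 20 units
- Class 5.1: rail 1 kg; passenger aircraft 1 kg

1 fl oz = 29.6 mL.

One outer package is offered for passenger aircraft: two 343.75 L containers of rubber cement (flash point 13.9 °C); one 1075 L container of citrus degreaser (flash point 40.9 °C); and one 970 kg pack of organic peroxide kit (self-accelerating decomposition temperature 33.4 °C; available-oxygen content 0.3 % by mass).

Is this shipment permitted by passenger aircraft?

Yes

With flash point 13.9 °C (≤ 45 °C), the rubber cement falls in Class 3.
With flash point 40.9 °C (≤ 45 °C), the citrus degreaser falls in Class 3.
With self-accelerating decomposition temperature 33.4 °C (< 60 °C), the organic peroxide kit falls in Class 4.1.
Total Class 3: (two 343.75 L containers = 687.5 L) + 1075 L = 1762.5 L.
That is within the Class 3 passenger aircraft limit of 2500 L.
Class 4.1 quantity: 970 kg.
That is within the Class 4.1 passenger aircraft limit of 1000 kg.
Every hazard class is within its passenger aircraft limit and no segregation rule is violated.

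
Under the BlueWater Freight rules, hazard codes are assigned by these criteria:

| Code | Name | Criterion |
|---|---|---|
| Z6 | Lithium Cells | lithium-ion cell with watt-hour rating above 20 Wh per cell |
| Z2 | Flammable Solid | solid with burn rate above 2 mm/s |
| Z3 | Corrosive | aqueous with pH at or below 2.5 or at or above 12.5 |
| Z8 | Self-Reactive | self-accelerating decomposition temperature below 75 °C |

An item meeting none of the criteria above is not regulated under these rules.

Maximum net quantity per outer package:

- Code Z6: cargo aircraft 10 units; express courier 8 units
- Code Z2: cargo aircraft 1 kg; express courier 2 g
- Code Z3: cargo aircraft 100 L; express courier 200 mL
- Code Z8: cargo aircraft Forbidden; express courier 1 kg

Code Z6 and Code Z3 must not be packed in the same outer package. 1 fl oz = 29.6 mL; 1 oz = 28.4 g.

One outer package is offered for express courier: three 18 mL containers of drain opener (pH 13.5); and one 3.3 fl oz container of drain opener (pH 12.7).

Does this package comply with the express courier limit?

Yes

The drain opener has pH 13.5, which is ≥ 12.5, so it is Code Z3 (Corrosive).
The drain opener has pH 12.7, which is ≥ 12.5, so it is Code Z3 (Corrosive).
Code Z3 net quantity: (three 18 mL containers = 54 mL) + (one 3.3 fl oz container = 97.68 mL) = 151.68 mL.
151.68 mL is within the express courier limit of 200 mL for Code Z3.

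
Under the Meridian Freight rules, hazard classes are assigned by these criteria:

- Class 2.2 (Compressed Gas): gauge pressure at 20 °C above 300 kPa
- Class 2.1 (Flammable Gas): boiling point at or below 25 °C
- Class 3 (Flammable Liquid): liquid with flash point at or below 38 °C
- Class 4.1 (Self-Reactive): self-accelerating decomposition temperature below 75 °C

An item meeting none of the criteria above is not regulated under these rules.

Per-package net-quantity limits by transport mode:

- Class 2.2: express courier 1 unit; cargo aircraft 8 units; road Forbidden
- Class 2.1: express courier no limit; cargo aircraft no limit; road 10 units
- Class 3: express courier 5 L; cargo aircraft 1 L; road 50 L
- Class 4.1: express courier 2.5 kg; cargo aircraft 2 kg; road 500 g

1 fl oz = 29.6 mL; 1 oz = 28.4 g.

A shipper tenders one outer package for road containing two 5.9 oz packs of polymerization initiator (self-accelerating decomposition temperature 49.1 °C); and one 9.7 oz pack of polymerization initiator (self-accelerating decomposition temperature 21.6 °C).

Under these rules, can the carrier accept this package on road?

With self-accelerating decomposition temperature 49.1 °C (< 75 °C), the polymerization initiator falls in Class 4.1.
Polymerization initiator: self-accelerating decomposition temperature 21.6 °C < 75 °C → Class 4.1 (Self-Reactive).
Class 4.1 net quantity: (two 5.9 oz packs = 335.12 g) + (one 9.7 oz pack = 275.48 g) = 610.6 g.
610.6 g exceeds the road limit of 500 g for Class 4.1.

No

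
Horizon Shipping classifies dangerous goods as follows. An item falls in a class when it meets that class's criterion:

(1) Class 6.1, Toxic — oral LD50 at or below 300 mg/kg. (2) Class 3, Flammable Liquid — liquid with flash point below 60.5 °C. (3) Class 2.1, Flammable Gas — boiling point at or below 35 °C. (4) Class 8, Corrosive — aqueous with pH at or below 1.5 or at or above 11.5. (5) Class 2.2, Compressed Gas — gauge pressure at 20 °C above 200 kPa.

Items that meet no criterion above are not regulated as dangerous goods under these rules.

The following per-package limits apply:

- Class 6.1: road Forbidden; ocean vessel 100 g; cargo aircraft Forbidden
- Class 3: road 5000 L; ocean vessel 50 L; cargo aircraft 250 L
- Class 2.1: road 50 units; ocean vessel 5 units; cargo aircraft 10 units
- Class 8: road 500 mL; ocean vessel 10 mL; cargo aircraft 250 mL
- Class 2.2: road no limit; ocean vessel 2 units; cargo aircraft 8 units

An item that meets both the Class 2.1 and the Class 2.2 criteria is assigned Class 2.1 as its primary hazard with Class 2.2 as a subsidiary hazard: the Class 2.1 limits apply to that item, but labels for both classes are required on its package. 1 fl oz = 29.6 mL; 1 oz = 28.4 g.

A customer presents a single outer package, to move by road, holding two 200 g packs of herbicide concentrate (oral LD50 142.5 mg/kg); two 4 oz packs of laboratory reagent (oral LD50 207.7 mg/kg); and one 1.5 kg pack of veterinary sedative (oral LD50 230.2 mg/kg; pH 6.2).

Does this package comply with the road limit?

The herbicide concentrate has oral LD50 142.5 mg/kg, which is ≤ 300 mg/kg, so it is Class 6.1 (Toxic).
Laboratory reagent: oral LD50 207.7 mg/kg ≤ 300 mg/kg → Class 6.1 (Toxic).
The veterinary sedative has oral LD50 230.2 mg/kg, which is ≤ 300 mg/kg, so it is Class 6.1 (Toxic).
Class 6.1 net quantity: (two 200 g packs = 400 g) + (two 4 oz packs = 227.2 g) + 1.5 kg = 2127.2 g.
By road, Class 6.1 is Forbidden regardless of quantity.

No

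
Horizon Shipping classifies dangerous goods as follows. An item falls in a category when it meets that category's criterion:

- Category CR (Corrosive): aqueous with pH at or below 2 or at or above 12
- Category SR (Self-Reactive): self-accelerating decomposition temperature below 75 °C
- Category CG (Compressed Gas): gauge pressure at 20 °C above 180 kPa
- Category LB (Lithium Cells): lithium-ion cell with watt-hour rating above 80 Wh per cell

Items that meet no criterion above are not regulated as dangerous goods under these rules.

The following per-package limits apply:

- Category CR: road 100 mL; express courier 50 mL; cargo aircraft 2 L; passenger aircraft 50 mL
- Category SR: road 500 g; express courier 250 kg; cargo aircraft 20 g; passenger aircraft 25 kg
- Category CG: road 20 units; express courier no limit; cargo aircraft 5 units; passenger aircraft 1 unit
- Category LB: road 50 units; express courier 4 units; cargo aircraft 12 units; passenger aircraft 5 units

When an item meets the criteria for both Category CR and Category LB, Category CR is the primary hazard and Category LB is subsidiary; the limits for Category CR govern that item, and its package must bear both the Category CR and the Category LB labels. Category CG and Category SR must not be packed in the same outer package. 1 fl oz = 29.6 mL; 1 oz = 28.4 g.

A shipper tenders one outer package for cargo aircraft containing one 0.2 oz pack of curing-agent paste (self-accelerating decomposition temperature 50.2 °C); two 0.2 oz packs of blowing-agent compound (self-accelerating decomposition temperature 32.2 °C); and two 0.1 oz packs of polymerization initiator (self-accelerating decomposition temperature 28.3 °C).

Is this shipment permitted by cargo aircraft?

No

With self-accelerating decomposition temperature 50.2 °C (< 75 °C), the curing-agent paste falls in Category SR.
Blowing-agent compound: self-accelerating decomposition temperature 32.2 °C < 75 °C → Category SR (Self-Reactive).
Polymerization initiator: self-accelerating decomposition temperature 28.3 °C < 75 °C → Category SR (Self-Reactive).
Total Category SR: (one 0.2 oz pack = 5.68 g) + (two 0.2 oz packs = 11.36 g) + (two 0.1 oz packs = 5.68 g) = 22.72 g.
22.72 g > 20 g (cargo aircraft limit, Category SR) — over the limit.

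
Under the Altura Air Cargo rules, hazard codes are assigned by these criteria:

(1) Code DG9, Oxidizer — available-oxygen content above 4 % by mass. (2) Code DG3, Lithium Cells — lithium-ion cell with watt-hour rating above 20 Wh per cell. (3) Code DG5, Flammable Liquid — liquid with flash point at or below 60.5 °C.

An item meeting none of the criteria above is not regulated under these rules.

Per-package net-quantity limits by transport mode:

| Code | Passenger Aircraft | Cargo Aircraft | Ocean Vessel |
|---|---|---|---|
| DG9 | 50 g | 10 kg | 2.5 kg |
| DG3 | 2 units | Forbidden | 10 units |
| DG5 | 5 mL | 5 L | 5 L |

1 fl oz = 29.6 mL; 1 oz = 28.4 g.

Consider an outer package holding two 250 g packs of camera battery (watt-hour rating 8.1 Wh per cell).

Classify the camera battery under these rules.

Not regulated

watt-hour rating 8.1 Wh per cell is not above 20 Wh per cell, so Code DG3 does not apply.
No criterion is met, so the item is not regulated.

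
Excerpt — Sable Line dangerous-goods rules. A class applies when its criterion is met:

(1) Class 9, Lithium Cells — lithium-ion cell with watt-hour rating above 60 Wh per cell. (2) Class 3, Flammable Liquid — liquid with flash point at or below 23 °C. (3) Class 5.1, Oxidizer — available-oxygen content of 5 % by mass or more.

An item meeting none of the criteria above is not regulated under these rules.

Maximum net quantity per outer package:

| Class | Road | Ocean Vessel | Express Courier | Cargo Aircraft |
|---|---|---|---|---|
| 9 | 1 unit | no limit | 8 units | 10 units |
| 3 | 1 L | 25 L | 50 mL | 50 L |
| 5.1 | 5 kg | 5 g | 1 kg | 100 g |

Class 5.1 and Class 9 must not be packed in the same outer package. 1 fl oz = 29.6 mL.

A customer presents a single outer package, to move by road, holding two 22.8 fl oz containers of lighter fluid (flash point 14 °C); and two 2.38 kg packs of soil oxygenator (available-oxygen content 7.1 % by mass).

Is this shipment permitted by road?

No

The lighter fluid has flash point 14 °C, which is ≤ 23 °C, so it is Class 3 (Flammable Liquid).
With available-oxygen content 7.1 % by mass (≥ 5 % by mass), the soil oxygenator falls in Class 5.1.
Class 3 quantity: two 22.8 fl oz containers = 1349.76 mL.
1349.76 mL > 1 L (road limit, Class 3) — over the limit.
Class 5.1 quantity: two 2.38 kg packs = 4.76 kg.
4.76 kg ≤ 5 kg (road limit, Class 5.1) — within limit.
The segregation rule (Class 5.1 with Class 9) does not apply to Class 3 with Class 5.1.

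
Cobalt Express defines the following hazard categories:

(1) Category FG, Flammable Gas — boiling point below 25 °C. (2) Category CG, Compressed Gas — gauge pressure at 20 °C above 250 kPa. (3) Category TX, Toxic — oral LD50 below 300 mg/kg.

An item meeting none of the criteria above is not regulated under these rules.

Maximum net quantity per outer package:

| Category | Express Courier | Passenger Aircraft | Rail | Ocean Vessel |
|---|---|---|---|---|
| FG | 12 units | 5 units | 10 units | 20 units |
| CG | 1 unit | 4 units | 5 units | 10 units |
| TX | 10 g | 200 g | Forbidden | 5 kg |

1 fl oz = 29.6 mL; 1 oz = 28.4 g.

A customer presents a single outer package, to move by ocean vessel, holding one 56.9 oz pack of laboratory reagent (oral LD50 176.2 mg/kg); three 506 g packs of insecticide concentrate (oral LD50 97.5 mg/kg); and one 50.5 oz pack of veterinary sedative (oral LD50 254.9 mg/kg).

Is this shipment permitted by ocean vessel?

Laboratory reagent: oral LD50 176.2 mg/kg < 300 mg/kg → Category TX (Toxic).
Oral LD50 97.5 mg/kg meets the Category TX criterion (Toxic), so the insecticide concentrate is Category TX.
The veterinary sedative has oral LD50 254.9 mg/kg, which is < 300 mg/kg, so it is Category TX (Toxic).
Total Category TX: (one 56.9 oz pack = 1615.96 g) + (three 506 g packs = 1.518 kg) + (one 50.5 oz pack = 1434.2 g) = 4568.16 g.
4568.16 g ≤ 5 kg (ocean vessel limit, Category TX) — within limit.

Yes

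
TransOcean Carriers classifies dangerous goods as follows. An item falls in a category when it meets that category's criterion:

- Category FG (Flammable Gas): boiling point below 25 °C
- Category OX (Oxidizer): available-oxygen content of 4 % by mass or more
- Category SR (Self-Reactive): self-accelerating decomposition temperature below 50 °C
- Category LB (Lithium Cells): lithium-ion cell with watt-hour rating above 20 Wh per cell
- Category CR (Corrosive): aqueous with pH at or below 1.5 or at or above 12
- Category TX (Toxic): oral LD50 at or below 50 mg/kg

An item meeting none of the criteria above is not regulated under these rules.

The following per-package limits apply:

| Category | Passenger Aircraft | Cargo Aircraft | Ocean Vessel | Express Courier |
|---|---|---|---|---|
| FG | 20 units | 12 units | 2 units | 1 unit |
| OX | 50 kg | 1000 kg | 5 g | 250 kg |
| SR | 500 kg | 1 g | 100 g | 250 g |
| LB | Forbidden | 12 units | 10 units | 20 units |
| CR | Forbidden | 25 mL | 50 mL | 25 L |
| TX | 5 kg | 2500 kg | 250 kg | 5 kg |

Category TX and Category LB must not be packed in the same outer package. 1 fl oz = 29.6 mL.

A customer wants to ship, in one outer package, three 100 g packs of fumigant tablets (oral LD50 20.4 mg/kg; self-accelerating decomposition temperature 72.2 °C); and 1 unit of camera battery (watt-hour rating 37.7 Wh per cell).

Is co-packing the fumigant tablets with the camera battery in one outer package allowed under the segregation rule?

Fumigant tablets: oral LD50 20.4 mg/kg ≤ 50 mg/kg → Category TX (Toxic).
The camera battery has watt-hour rating 37.7 Wh per cell, which is > 20 Wh per cell, so it is Category LB (Lithium Cells).
Category TX and Category LB may not share an outer package.

No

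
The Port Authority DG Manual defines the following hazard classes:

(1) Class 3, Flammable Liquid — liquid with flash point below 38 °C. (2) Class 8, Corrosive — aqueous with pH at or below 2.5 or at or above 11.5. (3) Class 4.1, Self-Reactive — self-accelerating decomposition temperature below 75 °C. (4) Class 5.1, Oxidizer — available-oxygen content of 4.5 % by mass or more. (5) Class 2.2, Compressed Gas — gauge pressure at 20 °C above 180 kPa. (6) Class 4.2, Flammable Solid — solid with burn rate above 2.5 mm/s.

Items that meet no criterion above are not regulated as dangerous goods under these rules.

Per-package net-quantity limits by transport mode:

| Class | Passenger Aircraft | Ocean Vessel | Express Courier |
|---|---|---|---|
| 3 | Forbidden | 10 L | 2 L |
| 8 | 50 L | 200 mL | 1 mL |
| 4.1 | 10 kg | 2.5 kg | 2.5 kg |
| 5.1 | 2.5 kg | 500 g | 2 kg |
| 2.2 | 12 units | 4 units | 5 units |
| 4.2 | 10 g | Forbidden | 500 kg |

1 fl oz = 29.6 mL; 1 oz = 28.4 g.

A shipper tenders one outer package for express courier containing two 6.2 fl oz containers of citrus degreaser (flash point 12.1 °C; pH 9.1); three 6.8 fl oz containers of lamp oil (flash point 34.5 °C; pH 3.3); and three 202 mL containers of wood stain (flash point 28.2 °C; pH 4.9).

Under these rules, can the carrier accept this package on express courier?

Citrus degreaser: flash point 12.1 °C < 38 °C → Class 3 (Flammable Liquid).
With flash point 34.5 °C (< 38 °C), the lamp oil falls in Class 3.
The wood stain has flash point 28.2 °C, which is < 38 °C, so it is Class 3 (Flammable Liquid).
Class 3 net quantity: (two 6.2 fl oz containers = 367.04 mL) + (three 6.8 fl oz containers = 603.84 mL) + (three 202 mL containers = 606 mL) = 1576.88 mL.
That is within the Class 3 express courier limit of 2 L.

Yes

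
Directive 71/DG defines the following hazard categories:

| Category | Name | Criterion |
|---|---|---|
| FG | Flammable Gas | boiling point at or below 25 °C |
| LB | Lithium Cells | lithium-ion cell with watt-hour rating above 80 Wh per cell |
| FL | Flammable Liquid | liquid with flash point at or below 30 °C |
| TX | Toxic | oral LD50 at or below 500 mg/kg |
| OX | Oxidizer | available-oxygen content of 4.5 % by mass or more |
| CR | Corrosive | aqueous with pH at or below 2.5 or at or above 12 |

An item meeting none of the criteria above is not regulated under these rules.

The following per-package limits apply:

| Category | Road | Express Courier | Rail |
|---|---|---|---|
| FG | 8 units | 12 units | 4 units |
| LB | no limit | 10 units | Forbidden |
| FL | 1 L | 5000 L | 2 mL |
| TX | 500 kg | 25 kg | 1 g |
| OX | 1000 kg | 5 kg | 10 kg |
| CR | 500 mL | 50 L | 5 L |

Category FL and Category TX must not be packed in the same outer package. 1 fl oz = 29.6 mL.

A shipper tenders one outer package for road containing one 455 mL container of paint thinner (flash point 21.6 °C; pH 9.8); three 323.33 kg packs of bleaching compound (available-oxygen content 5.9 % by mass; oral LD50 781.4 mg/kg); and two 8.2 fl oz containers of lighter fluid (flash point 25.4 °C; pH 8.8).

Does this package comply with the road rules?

The paint thinner has flash point 21.6 °C, which is ≤ 30 °C, so it is Category FL (Flammable Liquid).
Bleaching compound: available-oxygen content 5.9 % by mass ≥ 4.5 % by mass → Category OX (Oxidizer).
The lighter fluid has flash point 25.4 °C, which is ≤ 30 °C, so it is Category FL (Flammable Liquid).
Category FL net quantity: 455 mL + (two 8.2 fl oz containers = 485.44 mL) = 940.44 mL.
940.44 mL is within the road limit of 1 L for Category FL.
Category OX quantity: three 323.33 kg packs = 969.99 kg.
969.99 kg ≤ 1000 kg (road limit, Category OX) — within limit.
The segregation rule (Category FL with Category TX) does not apply to Category FL with Category OX.
Every hazard category is within its road limit and no segregation rule is violated.

Yes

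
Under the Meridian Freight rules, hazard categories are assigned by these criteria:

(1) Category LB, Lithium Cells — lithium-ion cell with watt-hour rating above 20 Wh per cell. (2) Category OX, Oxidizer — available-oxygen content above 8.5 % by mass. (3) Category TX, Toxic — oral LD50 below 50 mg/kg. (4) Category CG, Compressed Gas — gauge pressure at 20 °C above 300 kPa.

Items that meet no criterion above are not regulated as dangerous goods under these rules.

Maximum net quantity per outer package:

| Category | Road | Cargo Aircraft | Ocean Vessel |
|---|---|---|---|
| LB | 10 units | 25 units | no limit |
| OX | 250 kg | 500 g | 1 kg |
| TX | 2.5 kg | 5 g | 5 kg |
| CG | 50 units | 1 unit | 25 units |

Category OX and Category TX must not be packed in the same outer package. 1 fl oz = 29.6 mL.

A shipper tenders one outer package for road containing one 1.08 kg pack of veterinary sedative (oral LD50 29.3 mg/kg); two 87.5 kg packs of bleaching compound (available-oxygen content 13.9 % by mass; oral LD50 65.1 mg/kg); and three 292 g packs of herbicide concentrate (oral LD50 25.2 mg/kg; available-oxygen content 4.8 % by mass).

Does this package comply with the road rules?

Oral LD50 29.3 mg/kg meets the Category TX criterion (Toxic), so the veterinary sedative is Category TX.
With available-oxygen content 13.9 % by mass (> 8.5 % by mass), the bleaching compound falls in Category OX.
Oral LD50 25.2 mg/kg meets the Category TX criterion (Toxic), so the herbicide concentrate is Category TX.
Category OX quantity: two 87.5 kg packs = 175 kg.
175 kg ≤ 250 kg (road limit, Category OX) — within limit.
Category TX net quantity: 1.08 kg + (three 292 g packs = 876 g) = 1.956 kg.
1.956 kg is within the road limit of 2.5 kg for Category TX.
Category OX and Category TX may not share an outer package.

No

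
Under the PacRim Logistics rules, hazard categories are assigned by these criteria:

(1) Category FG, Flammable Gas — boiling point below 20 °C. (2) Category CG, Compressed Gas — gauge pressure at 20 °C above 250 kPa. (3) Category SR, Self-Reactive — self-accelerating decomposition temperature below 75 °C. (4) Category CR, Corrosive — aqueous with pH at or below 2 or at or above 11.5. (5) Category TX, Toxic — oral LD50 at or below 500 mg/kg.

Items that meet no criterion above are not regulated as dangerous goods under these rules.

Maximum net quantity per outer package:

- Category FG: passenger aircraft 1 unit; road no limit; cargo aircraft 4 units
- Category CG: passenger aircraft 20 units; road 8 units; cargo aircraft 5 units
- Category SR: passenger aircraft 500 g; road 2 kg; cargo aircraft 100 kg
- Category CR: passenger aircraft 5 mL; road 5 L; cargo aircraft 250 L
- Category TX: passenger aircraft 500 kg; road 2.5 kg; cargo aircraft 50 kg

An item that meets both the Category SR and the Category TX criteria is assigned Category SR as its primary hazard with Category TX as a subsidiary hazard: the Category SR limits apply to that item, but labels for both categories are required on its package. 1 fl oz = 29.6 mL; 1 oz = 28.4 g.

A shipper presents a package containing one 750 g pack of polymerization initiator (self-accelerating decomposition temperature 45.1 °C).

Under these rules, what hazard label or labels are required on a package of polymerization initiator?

With self-accelerating decomposition temperature 45.1 °C (< 75 °C), the polymerization initiator falls in Category SR.
Only the Category SR label is required.

Category SR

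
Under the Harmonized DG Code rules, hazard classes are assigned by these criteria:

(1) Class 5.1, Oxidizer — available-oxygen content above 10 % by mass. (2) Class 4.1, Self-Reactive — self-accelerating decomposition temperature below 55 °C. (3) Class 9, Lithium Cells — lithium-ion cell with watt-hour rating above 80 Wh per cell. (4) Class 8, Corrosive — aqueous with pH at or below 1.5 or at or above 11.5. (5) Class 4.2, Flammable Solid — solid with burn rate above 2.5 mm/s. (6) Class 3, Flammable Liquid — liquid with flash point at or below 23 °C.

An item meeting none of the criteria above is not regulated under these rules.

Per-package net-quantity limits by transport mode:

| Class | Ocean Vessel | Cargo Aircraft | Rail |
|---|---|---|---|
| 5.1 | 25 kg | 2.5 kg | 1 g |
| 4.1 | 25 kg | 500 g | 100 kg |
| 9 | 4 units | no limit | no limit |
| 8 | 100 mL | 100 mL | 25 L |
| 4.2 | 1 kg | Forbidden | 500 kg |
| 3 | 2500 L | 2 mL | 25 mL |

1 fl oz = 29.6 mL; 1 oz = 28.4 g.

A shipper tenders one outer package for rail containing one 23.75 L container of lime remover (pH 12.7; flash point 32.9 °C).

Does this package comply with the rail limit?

The lime remover has pH 12.7, which is ≥ 11.5, so it is Class 8 (Corrosive).
Class 8 quantity: 23.75 L.
That is within the Class 8 rail limit of 25 L.

Yes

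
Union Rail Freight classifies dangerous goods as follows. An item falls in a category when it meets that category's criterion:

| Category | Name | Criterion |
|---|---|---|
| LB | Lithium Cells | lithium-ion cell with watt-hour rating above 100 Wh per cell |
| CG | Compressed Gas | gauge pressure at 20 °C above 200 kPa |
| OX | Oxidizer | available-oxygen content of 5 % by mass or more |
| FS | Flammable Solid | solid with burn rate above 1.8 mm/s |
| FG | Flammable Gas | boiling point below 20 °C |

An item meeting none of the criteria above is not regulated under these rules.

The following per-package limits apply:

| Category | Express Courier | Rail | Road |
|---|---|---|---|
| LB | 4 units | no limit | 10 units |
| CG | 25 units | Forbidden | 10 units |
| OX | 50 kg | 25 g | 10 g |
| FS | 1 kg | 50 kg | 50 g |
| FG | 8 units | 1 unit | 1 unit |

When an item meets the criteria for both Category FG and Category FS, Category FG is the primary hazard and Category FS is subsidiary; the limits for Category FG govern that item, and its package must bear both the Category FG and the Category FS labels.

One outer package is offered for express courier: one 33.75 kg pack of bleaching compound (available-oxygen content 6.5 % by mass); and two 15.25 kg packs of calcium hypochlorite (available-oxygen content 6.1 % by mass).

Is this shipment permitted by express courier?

With available-oxygen content 6.5 % by mass (≥ 5 % by mass), the bleaching compound falls in Category OX.
Calcium hypochlorite: available-oxygen content 6.1 % by mass ≥ 5 % by mass → Category OX (Oxidizer).
Category OX net quantity: 33.75 kg + (two 15.25 kg packs = 30.5 kg) = 64.25 kg.
64.25 kg > 50 kg (express courier limit, Category OX) — over the limit.

No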